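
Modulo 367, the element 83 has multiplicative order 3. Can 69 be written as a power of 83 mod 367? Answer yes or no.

no

69 ∈ ⟨83⟩ iff 69^3 ≡ 1 (mod 367), since |⟨83⟩| = 3.
69^3 mod 367 = 44.
Since 44 ≠ 1, 69 does not lie in the subgroup.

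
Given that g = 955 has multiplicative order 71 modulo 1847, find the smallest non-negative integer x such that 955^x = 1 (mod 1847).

0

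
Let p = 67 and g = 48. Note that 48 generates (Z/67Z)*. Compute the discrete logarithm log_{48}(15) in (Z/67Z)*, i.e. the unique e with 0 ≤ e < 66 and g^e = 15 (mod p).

12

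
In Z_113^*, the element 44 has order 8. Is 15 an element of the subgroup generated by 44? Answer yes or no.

⟨44⟩ has order 8; its elements mod 113 are {1, 15, 18, 44, 69, 95, 98, 112}.
15 is in this set.

yes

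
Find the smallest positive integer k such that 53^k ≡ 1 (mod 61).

20

The order of 53 must divide p − 1 = 60 = 2^2 · 3 · 5.
Divisors: 1, 2, 3, 4, 5, 6, 10, 12, 15, 20, 30, 60.
Check each in increasing order: 53^1 ≡ 53;  53^2 ≡ 3;  53^3 ≡ 37;  53^4 ≡ 9;  53^5 ≡ 50;  53^6 ≡ 27;  53^10 ≡ 60;  53^12 ≡ 58;  53^15 ≡ 11;  53^20 ≡ 1.
Smallest exponent giving 1 is 20.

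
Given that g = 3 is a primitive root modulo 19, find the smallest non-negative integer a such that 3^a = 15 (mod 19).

5

Successive powers of 3 modulo 19:
  3^0=1  3^1=3  3^2=9  3^3=8  3^4=5  3^5=15
So 3^5 ≡ 15 (mod 19), giving a = 5.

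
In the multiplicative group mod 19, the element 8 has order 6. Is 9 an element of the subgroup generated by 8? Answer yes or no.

no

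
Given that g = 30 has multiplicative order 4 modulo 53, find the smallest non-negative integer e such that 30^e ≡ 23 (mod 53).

Successive powers of 30 modulo 53:
  30^0=1  30^1=30  30^2=52  30^3=23
So 30^3 ≡ 23 (mod 53), giving e = 3.

3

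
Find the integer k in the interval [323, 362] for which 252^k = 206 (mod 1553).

330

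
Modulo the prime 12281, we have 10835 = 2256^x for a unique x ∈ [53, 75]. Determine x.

Compute 2256^53 mod 12281 = 4319, then multiply by 2256 repeatedly:
  2256^53=4319  2256^54=4831  2256^55=5489  2256^56=3936  2256^57=453
  2256^58=2645  2256^59=10835
Found 10835 at exponent 59.

59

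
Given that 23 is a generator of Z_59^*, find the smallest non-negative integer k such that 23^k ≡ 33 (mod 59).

Successive powers of 23 modulo 59:
  23^0=1  23^1=23  23^2=57  23^3=13  23^4=4  23^5=33
So 23^5 ≡ 33 (mod 59), giving k = 5.

5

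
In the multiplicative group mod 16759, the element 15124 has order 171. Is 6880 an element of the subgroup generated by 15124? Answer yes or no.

yes

6880 ∈ ⟨15124⟩ iff 6880^171 ≡ 1 (mod 16759), since |⟨15124⟩| = 171.
6880^171 mod 16759 = 1.
Since 1 = 1, 6880 lies in the subgroup.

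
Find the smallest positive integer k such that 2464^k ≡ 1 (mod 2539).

1269

The order of 2464 must divide p − 1 = 2538 = 2 · 3^3 · 47.
Divisors: 1, 2, 3, 6, 9, 18, 27, 47, 54, 94, 141, 282, 423, 846, 1269, 2538.
Check each in increasing order: 2464^1 ≡ 2464;  2464^2 ≡ 547;  2464^3 ≡ 2138;  2464^6 ≡ 844;  2464^9 ≡ 1782;  2464^18 ≡ 1774;  2464^27 ≡ 213;  2464^47 ≡ 680;  2464^54 ≡ 2206;  2464^94 ≡ 302;  2464^141 ≡ 2240;  2464^282 ≡ 536;  2464^423 ≡ 2232;  2464^846 ≡ 306;  2464^1269 ≡ 1.
Smallest exponent giving 1 is 1269.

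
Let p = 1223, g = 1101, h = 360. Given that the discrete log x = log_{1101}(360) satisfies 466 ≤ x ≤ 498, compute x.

Compute 1101^466 mod 1223 = 768, then multiply by 1101 repeatedly:
  1101^466=768  1101^467=475  1101^468=754  1101^469=960  1101^470=288
  1101^471=331  1101^472=1200  1101^473=360
Found 360 at exponent 473.

473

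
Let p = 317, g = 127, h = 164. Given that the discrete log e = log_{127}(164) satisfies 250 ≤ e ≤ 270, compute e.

255

Compute 127^250 mod 317 = 228, then multiply by 127 repeatedly:
  127^250=228  127^251=109  127^252=212  127^253=296  127^254=186
  127^255=164
Found 164 at exponent 255.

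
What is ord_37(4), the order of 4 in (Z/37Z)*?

18

The order of 4 must divide p − 1 = 36 = 2^2 · 3^2.
Divisors: 1, 2, 3, 4, 6, 9, 12, 18, 36.
Check each in increasing order: 4^1 ≡ 4;  4^2 ≡ 16;  4^3 ≡ 27;  4^4 ≡ 34;  4^6 ≡ 26;  4^9 ≡ 36;  4^12 ≡ 10;  4^18 ≡ 1.
Smallest exponent giving 1 is 18.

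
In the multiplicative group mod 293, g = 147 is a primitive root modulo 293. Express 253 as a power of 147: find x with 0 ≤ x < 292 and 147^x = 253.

262

Baby-step giant-step with m = ceil(sqrt(292)) = 18.
Baby table (147^j mod 293 for j=0..17):
  0:1  1:147  2:220  3:110  4:55  5:174  6:87  7:190
  8:95  9:194  10:97  11:195  12:244  13:122  14:61  15:177
  16:235  17:264
Giant step factor: 147^(-18) ≡ 202 (mod 293).
Scan 253·202^i mod 293 for i = 0, 1, …:
  i=0: 253   i=1: 124   i=2: 143   i=3: 172
  i=4: 170   i=5: 59   i=6: 198   i=7: 148
  i=8: 10   i=9: 262     …   i=13: 205
  i=14: 97
Match at i=14, j=10: x = 14·18 + 10 = 262.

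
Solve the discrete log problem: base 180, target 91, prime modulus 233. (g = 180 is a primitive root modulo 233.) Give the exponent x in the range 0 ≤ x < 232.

228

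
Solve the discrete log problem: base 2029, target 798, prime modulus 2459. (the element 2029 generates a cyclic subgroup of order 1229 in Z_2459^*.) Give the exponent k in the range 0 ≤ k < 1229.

1079

Baby-step giant-step with m = ceil(sqrt(1229)) = 36.
Baby table (2029^j mod 2459 for j=0..35):
  0:1  1:2029  2:475  3:2306  4:1856  5:1095  6:1278  7:1276
  8:2136  9:1186  10:1492  11:239  12:508  13:411  14:318  15:964
  16:1051  17:526  18:48  19:1491  20:669  21:33  22:564  23:921
  24:2328  25:2232  26:1709  27:371  28:305  29:1636  30:2253  31:56
  32:510  33:2010  34:1268  35:658
Giant step factor: 2029^(-36) ≡ 936 (mod 2459).
Scan 798·936^i mod 2459 for i = 0, 1, …:
  i=0: 798   i=1: 1851   i=2: 1400   i=3: 2212
  i=4: 2413   i=5: 1206   i=6: 135   i=7: 951
  i=8: 2437   i=9: 1539     …   i=28: 1288
  i=29: 658
Match at i=29, j=35: k = 29·36 + 35 = 1079.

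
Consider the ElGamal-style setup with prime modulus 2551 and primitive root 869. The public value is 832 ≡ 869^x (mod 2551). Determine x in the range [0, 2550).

1384

Baby-step giant-step with m = ceil(sqrt(2550)) = 51.
Baby table (869^j mod 2551 for j=0..50):
  0:1  1:869  2:65  3:363  4:1674  5:636  6:1668  7:524
  8:1278  9:897  10:1438  11:2183  12:1634  13:1590  14:1619  15:1310
  16:644  17:967  18:1044  19:1631  20:1534  21:1424  22:221  23:724
  24:1610  25:1142  26:59  27:251  28:1284  29:1009  30:1828  31:1810
  32:1474  33:304  34:1423  35:1903  36:659  37:1247  38:2019  39:1974
  40:1134  41:760  42:2282  43:931  44:372  45:1842  46:1221  47:2384
  48:284  49:1900  50:603
Giant step factor: 869^(-51) ≡ 662 (mod 2551).
Scan 832·662^i mod 2551 for i = 0, 1, …:
  i=0: 832   i=1: 2319   i=2: 2027   i=3: 48
  i=4: 1164   i=5: 166   i=6: 199   i=7: 1637
  i=8: 2070   i=9: 453     …   i=26: 232
  i=27: 524
Match at i=27, j=7: x = 27·51 + 7 = 1384.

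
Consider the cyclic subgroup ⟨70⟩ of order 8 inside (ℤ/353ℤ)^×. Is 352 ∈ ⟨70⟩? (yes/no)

352 ∈ ⟨70⟩ iff 352^8 ≡ 1 (mod 353), since |⟨70⟩| = 8.
352^8 mod 353 = 1.
Since 1 = 1, 352 lies in the subgroup.

yes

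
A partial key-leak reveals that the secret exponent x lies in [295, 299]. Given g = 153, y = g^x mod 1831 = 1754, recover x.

295

Compute 153^295 mod 1831 = 1754, then multiply by 153 repeatedly:
  153^295=1754
Found 1754 at exponent 295.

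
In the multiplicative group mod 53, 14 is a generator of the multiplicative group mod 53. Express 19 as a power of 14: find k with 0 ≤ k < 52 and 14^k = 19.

51

Baby-step giant-step with m = ceil(sqrt(52)) = 8.
Baby table (14^j mod 53 for j=0..7):
  0:1  1:14  2:37  3:41  4:44  5:33  6:38  7:2
Giant step factor: 14^(-8) ≡ 36 (mod 53).
Scan 19·36^i mod 53 for i = 0, 1, …:
  i=0: 19   i=1: 48   i=2: 32   i=3: 39
  i=4: 26   i=5: 35   i=6: 41
Match at i=6, j=3: k = 6·8 + 3 = 51.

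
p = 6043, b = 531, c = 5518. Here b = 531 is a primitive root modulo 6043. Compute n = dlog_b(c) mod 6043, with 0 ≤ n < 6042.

Baby-step giant-step with m = ceil(sqrt(6042)) = 78.
Baby table (531^j mod 6043 for j=0..77):
  0:1  1:531  2:3983  3:5966  4:1414  5:1502  6:5929  7:5939
  8:5206  9:2735  10:1965  11:4019  12:910  13:5813  14:4773  15:2446
  16:5624  17:1102  18:5034  19:2048  20:5791  21:5177  22:5465  23:1275
  24:209  25:2205  26:4556  27:2036  28:5462  29:5725  30:346  31:2436
  32:314  33:3573  34:5804  35:6037  36:2857  37:274  38:462  39:3602
  40:3074  41:684  42:624  43:5022  44:1719  45:296  46:58  47:583
  48:1380  49:1577  50:3453  51:2514  52:5474  53:11  54:5841  55:1512
  56:5196  57:3468  58:4436  59:4789  60:4899  61:2879  62:5913  63:3486
  64:1908  65:3967  66:3513  67:4159  68:2734  69:1434  70:36  71:987
  72:4399  73:3271  74:2560  75:5728  76:1939  77:2299
Giant step factor: 531^(-78) ≡ 1893 (mod 6043).
Scan 5518·1893^i mod 6043 for i = 0, 1, …:
  i=0: 5518   i=1: 3270   i=2: 2078   i=3: 5704
  i=4: 4874   i=5: 4864   i=6: 4063   i=7: 4563
  i=8: 2312   i=9: 1484     …   i=60: 1212
  i=61: 4019
Match at i=61, j=11: n = 61·78 + 11 = 4769.

4769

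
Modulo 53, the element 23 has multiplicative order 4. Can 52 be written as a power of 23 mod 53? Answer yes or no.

⟨23⟩ has order 4; its elements mod 53 are {1, 23, 30, 52}.
52 is in this set.

yes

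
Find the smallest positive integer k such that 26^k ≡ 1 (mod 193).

192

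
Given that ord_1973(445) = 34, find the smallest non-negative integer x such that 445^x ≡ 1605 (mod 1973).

Successive powers of 445 modulo 1973:
  445^0=1  445^1=445  445^2=725  445^3=1026  445^4=807  445^5=29
  445^6=1067  445^7=1295  445^8=159  445^9=1700  445^10=841  445^11=1348
  445^12=68  445^13=665  445^14=1948  445^15=713  445^16=1605
So 445^16 ≡ 1605 (mod 1973), giving x = 16.

16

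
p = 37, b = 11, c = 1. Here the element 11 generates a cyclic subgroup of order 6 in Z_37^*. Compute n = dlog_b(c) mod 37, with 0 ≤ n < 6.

Successive powers of 11 modulo 37:
  11^0=1
So 11^0 ≡ 1 (mod 37), giving n = 0.

0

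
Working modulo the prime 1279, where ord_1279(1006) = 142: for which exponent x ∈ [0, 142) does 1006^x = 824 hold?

32

Baby-step giant-step with m = ceil(sqrt(142)) = 12.
Baby table (1006^j mod 1279 for j=0..11):
  0:1  1:1006  2:347  3:1194  4:183  5:1201  6:830  7:1072
  8:235  9:1074  10:968  11:489
Giant step factor: 1006^(-12) ≡ 1162 (mod 1279).
Scan 824·1162^i mod 1279 for i = 0, 1, …:
  i=0: 824   i=1: 796   i=2: 235
Match at i=2, j=8: x = 2·12 + 8 = 32.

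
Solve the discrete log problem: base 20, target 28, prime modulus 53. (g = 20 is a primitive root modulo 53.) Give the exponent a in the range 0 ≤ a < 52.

Successive powers of 20 modulo 53:
  20^0=1  20^1=20  20^2=29  20^3=50  20^4=46  20^5=19
  20^6=9  20^7=21  20^8=49  20^9=26  20^10=43  20^11=12
  20^12=28
So 20^12 ≡ 28 (mod 53), giving a = 12.

12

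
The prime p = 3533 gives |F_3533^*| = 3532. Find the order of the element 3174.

883

The order of 3174 must divide p − 1 = 3532 = 2^2 · 883.
Divisors: 1, 2, 4, 883, 1766, 3532.
Check each in increasing order: 3174^1 ≡ 3174;  3174^2 ≡ 1693;  3174^4 ≡ 986;  3174^883 ≡ 1.
Smallest exponent giving 1 is 883.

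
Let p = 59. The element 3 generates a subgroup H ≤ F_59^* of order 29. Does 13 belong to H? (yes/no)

no

13 ∈ ⟨3⟩ iff 13^29 ≡ 1 (mod 59), since |⟨3⟩| = 29.
13^29 mod 59 = 58.
Since 58 ≠ 1, 13 does not lie in the subgroup.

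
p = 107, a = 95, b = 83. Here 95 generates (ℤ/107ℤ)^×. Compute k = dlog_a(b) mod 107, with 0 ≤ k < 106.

68

Baby-step giant-step with m = ceil(sqrt(106)) = 11.
Baby table (95^j mod 107 for j=0..10):
  0:1  1:95  2:37  3:91  4:85  5:50  6:42  7:31
  8:56  9:77  10:39
Giant step factor: 95^(-11) ≡ 8 (mod 107).
Scan 83·8^i mod 107 for i = 0, 1, …:
  i=0: 83   i=1: 22   i=2: 69   i=3: 17
  i=4: 29   i=5: 18   i=6: 37
Match at i=6, j=2: k = 6·11 + 2 = 68.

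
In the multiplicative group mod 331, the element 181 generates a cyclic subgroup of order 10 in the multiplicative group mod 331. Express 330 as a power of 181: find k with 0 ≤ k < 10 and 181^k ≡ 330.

5

Successive powers of 181 modulo 331:
  181^0=1  181^1=181  181^2=323  181^3=207  181^4=64  181^5=330
So 181^5 ≡ 330 (mod 331), giving k = 5.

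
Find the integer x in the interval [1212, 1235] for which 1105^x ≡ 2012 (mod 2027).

1212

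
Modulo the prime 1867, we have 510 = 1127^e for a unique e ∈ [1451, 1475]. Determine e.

1468

Compute 1127^1451 mod 1867 = 1516, then multiply by 1127 repeatedly:
  1127^1451=1516  1127^1452=227  1127^1453=50  1127^1454=340  1127^1455=445
  1127^1456=1159  1127^1457=1160  1127^1458=420  1127^1459=989  1127^1460=4
  1127^1461=774  1127^1462=409  1127^1463=1661  1127^1464=1213  1127^1465=407
  1127^1466=1274  1127^1467=75  1127^1468=510
Found 510 at exponent 1468.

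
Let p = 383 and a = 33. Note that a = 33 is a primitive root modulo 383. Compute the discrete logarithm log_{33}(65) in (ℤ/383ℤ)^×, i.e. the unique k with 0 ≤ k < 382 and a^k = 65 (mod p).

Baby-step giant-step with m = ceil(sqrt(382)) = 20.
Baby table (33^j mod 383 for j=0..19):
  0:1  1:33  2:323  3:318  4:153  5:70  6:12  7:13
  8:46  9:369  10:304  11:74  12:144  13:156  14:169  15:215
  16:201  17:122  18:196  19:340
Giant step factor: 33^(-20) ≡ 322 (mod 383).
Scan 65·322^i mod 383 for i = 0, 1, …:
  i=0: 65   i=1: 248   i=2: 192   i=3: 161
  i=4: 137   i=5: 69   i=6: 4   i=7: 139
  i=8: 330   i=9: 169
Match at i=9, j=14: k = 9·20 + 14 = 194.

194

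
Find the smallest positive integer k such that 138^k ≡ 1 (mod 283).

141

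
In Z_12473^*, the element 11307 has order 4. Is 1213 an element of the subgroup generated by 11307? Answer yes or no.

no

1213 ∈ ⟨11307⟩ iff 1213^4 ≡ 1 (mod 12473), since |⟨11307⟩| = 4.
1213^4 mod 12473 = 10930.
Since 10930 ≠ 1, 1213 does not lie in the subgroup.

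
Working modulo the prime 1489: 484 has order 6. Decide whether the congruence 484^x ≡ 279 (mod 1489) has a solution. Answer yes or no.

no

⟨484⟩ has order 6; its elements mod 1489 are {1, 483, 484, 1005, 1006, 1488}.
279 is not in this set.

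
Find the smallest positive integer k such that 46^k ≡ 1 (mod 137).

136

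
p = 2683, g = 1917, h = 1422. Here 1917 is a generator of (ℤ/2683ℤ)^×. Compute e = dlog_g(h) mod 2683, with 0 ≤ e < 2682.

1140

Baby-step giant-step with m = ceil(sqrt(2682)) = 52.
Baby table (1917^j mod 2683 for j=0..51):
  0:1  1:1917  2:1862  3:1064  4:608  5:1114  6:2553  7:309
  8:2093  9:1196  10:1450  11:62  12:802  13:75  14:1576  15:134
  16:1993  17:2672  18:377  19:982  20:1711  21:1361  22:1161  23:1430
  24:1967  25:1124  26:259  27:148  28:2001  29:1910  30:1858  31:1445
  32:1209  33:2224  34:121  35:1219  36:2613  37:2643  38:1127  39:644
  40:368  41:2510  42:1051  43:2517  44:1055  45:2136  46:454  47:1026
  48:203  49:116  50:2366  51:1352
Giant step factor: 1917^(-52) ≡ 2236 (mod 2683).
Scan 1422·2236^i mod 2683 for i = 0, 1, …:
  i=0: 1422   i=1: 237   i=2: 1381   i=3: 2466
  i=4: 411   i=5: 1410   i=6: 235   i=7: 2275
  i=8: 2615   i=9: 883     …   i=20: 1218
  i=21: 203
Match at i=21, j=48: e = 21·52 + 48 = 1140.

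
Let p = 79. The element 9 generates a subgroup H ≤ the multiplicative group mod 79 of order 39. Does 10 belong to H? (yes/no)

yes

10 ∈ ⟨9⟩ iff 10^39 ≡ 1 (mod 79), since |⟨9⟩| = 39.
10^39 mod 79 = 1.
Since 1 = 1, 10 lies in the subgroup.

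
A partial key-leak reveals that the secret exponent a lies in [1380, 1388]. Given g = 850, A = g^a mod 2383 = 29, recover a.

1388

Compute 850^1380 mod 2383 = 38, then multiply by 850 repeatedly:
  850^1380=38  850^1381=1321  850^1382=457  850^1383=21  850^1384=1169
  850^1385=2322  850^1386=576  850^1387=1085  850^1388=29
Found 29 at exponent 1388.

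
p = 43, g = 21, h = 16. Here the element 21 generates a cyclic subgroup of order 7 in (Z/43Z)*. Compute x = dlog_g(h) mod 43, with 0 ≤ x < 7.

Successive powers of 21 modulo 43:
  21^0=1  21^1=21  21^2=11  21^3=16
So 21^3 ≡ 16 (mod 43), giving x = 3.

3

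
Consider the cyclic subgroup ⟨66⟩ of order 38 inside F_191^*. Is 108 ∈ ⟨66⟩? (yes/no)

108 ∈ ⟨66⟩ iff 108^38 ≡ 1 (mod 191), since |⟨66⟩| = 38.
108^38 mod 191 = 39.
Since 39 ≠ 1, 108 does not lie in the subgroup.

no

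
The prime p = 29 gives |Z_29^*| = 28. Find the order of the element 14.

The order of 14 must divide p − 1 = 28 = 2^2 · 7.
Divisors: 1, 2, 4, 7, 14, 28.
Check each in increasing order: 14^1 ≡ 14;  14^2 ≡ 22;  14^4 ≡ 20;  14^7 ≡ 12;  14^14 ≡ 28;  14^28 ≡ 1.
Smallest exponent giving 1 is 28.

28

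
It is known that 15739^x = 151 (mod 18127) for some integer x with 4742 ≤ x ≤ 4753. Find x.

4744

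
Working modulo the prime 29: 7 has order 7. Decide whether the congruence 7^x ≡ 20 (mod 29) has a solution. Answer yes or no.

⟨7⟩ has order 7; its elements mod 29 are {1, 7, 16, 20, 23, 24, 25}.
20 is in this set.

yes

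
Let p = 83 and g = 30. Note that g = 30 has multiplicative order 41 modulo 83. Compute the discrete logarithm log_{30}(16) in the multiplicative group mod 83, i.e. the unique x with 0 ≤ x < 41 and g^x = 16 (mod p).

Successive powers of 30 modulo 83:
  30^0=1  30^1=30  30^2=70  30^3=25  30^4=3  30^5=7
  30^6=44  30^7=75  30^8=9  30^9=21  30^10=49  30^11=59
  30^12=27  30^13=63  30^14=64  30^15=11  30^16=81  30^17=23
  30^18=26  30^19=33  30^20=77  30^21=69  30^22=78  30^23=16
So 30^23 ≡ 16 (mod 83), giving x = 23.

23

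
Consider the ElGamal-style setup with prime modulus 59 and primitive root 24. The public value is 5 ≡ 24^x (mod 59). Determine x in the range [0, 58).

22

Successive powers of 24 modulo 59:
  24^0=1  24^1=24  24^2=45  24^3=18  24^4=19  24^5=43
  24^6=29  24^7=47  24^8=7  24^9=50  24^10=20  24^11=8
  24^12=15  24^13=6  24^14=26  24^15=34  24^16=49  24^17=55
  24^18=22  24^19=56  24^20=46  24^21=42  24^22=5
So 24^22 ≡ 5 (mod 59), giving x = 22.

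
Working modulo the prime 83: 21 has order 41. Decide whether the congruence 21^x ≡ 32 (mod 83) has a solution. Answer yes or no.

no

32 ∈ ⟨21⟩ iff 32^41 ≡ 1 (mod 83), since |⟨21⟩| = 41.
32^41 mod 83 = 82.
Since 82 ≠ 1, 32 does not lie in the subgroup.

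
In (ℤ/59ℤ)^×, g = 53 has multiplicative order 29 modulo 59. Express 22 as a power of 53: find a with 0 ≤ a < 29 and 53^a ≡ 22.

Successive powers of 53 modulo 59:
  53^0=1  53^1=53  53^2=36  53^3=20  53^4=57  53^5=12
  53^6=46  53^7=19  53^8=4  53^9=35  53^10=26  53^11=21
  53^12=51  53^13=48  53^14=7  53^15=17  53^16=16  53^17=22
So 53^17 ≡ 22 (mod 59), giving a = 17.

17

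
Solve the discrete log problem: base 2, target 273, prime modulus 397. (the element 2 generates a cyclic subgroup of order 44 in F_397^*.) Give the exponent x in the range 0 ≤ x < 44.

Baby-step giant-step with m = ceil(sqrt(44)) = 7.
Baby table (2^j mod 397 for j=0..6):
  0:1  1:2  2:4  3:8  4:16  5:32  6:64
Giant step factor: 2^(-7) ≡ 183 (mod 397).
Scan 273·183^i mod 397 for i = 0, 1, …:
  i=0: 273   i=1: 334   i=2: 381   i=3: 248
  i=4: 126   i=5: 32
Match at i=5, j=5: x = 5·7 + 5 = 40.

40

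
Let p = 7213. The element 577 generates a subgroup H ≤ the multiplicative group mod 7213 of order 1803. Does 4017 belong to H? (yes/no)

4017 ∈ ⟨577⟩ iff 4017^1803 ≡ 1 (mod 7213), since |⟨577⟩| = 1803.
4017^1803 mod 7213 = 1.
Since 1 = 1, 4017 lies in the subgroup.

yes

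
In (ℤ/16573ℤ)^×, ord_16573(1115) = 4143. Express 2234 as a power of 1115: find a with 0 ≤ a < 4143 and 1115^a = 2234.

Baby-step giant-step with m = ceil(sqrt(4143)) = 65.
Baby table (1115^j mod 16573 for j=0..64):
  0:1  1:1115  2:250  3:13582  4:12781  5:14608  6:13234  7:5940
  8:10473  9:10003  10:16289  11:14800  12:11865  13:4221  14:16256  15:11151
  16:3615  17:3486  18:8808  19:9704  20:14364  21:6342  22:11232  23:11065
  24:7163  25:15132  26:866  27:4356  28:1051  29:11755  30:14155  31:5329
  32:8701  33:6410  34:4187  35:11492  36:2651  37:5871  38:16403  39:9326
  40:7219  41:11280  42:14866  43:2590  44:4148  45:1153  46:9474  47:6509
  48:15134  49:3096  50:4856  51:11642  52:4171  53:10225  54:15224  55:4008
  56:10783  57:7620  58:10924  59:15678  60:13028  61:8272  62:8692  63:12948
  64:1937
Giant step factor: 1115^(-65) ≡ 5219 (mod 16573).
Scan 2234·5219^i mod 16573 for i = 0, 1, …:
  i=0: 2234   i=1: 8427   i=2: 12344   i=3: 4085
  i=4: 6737   i=5: 9070   i=6: 3842   i=7: 14641
  i=8: 9849   i=9: 9058     …   i=44: 12640
  i=45: 7620
Match at i=45, j=57: a = 45·65 + 57 = 2982.

2982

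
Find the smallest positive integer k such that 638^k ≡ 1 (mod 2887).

962

The order of 638 must divide p − 1 = 2886 = 2 · 3 · 13 · 37.
Divisors: 1, 2, 3, 6, 13, 26, 37, 39, 74, 78, 111, 222, 481, 962, 1443, 2886.
Check each in increasing order: 638^1 ≡ 638;  638^2 ≡ 2864;  638^3 ≡ 2648;  638^6 ≡ 2268;  638^13 ≡ 2880;  638^26 ≡ 49;  638^37 ≡ 517;  638^39 ≡ 2544;  638^74 ≡ 1685;  638^78 ≡ 2169;  638^111 ≡ 2158;  638^222 ≡ 233;  638^481 ≡ 2886;  638^962 ≡ 1.
Smallest exponent giving 1 is 962.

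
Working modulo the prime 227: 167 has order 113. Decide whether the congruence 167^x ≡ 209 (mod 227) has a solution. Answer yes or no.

209 ∈ ⟨167⟩ iff 209^113 ≡ 1 (mod 227), since |⟨167⟩| = 113.
209^113 mod 227 = 1.
Since 1 = 1, 209 lies in the subgroup.

yes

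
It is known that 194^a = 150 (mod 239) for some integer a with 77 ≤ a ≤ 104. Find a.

Compute 194^77 mod 239 = 188, then multiply by 194 repeatedly:
  194^77=188  194^78=144  194^79=212  194^80=20  194^81=56
  194^82=109  194^83=114  194^84=128  194^85=215  194^86=124
  194^87=156  194^88=150
Found 150 at exponent 88.

88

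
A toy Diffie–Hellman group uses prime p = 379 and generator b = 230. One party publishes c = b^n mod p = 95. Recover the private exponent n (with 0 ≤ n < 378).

208

Baby-step giant-step with m = ceil(sqrt(378)) = 20.
Baby table (230^j mod 379 for j=0..19):
  0:1  1:230  2:219  3:342  4:207  5:235  6:232  7:300
  8:22  9:133  10:270  11:323  12:6  13:243  14:177  15:157
  16:105  17:273  18:255  19:284
Giant step factor: 230^(-20) ≡ 290 (mod 379).
Scan 95·290^i mod 379 for i = 0, 1, …:
  i=0: 95   i=1: 262   i=2: 180   i=3: 277
  i=4: 361   i=5: 86   i=6: 305   i=7: 143
  i=8: 159   i=9: 251   i=10: 22
Match at i=10, j=8: n = 10·20 + 8 = 208.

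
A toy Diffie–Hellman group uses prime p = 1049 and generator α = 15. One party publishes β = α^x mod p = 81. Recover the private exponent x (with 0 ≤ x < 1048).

180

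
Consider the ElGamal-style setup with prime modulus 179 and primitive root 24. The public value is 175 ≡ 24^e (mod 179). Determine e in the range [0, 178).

Baby-step giant-step with m = ceil(sqrt(178)) = 14.
Baby table (24^j mod 179 for j=0..13):
  0:1  1:24  2:39  3:41  4:89  5:167  6:70  7:69
  8:45  9:6  10:144  11:55  12:67  13:176
Giant step factor: 24^(-14) ≡ 87 (mod 179).
Scan 175·87^i mod 179 for i = 0, 1, …:
  i=0: 175   i=1: 10   i=2: 154   i=3: 152
  i=4: 157   i=5: 55
Match at i=5, j=11: e = 5·14 + 11 = 81.

81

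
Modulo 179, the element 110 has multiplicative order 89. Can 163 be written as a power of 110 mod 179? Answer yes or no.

no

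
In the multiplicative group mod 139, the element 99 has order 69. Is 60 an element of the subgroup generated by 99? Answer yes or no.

60 ∈ ⟨99⟩ iff 60^69 ≡ 1 (mod 139), since |⟨99⟩| = 69.
60^69 mod 139 = 138.
Since 138 ≠ 1, 60 does not lie in the subgroup.

no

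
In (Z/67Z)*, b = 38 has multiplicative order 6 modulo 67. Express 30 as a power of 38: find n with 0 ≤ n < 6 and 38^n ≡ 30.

Successive powers of 38 modulo 67:
  38^0=1  38^1=38  38^2=37  38^3=66  38^4=29  38^5=30
So 38^5 ≡ 30 (mod 67), giving n = 5.

5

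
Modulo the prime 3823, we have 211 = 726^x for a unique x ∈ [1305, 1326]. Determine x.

1309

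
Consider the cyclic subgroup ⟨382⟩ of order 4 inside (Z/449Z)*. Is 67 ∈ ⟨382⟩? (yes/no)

yes

⟨382⟩ has order 4; its elements mod 449 are {1, 67, 382, 448}.
67 is in this set.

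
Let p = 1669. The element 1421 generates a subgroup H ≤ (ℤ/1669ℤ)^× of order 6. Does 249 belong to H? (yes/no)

249 ∈ ⟨1421⟩ iff 249^6 ≡ 1 (mod 1669), since |⟨1421⟩| = 6.
249^6 mod 1669 = 1.
Since 1 = 1, 249 lies in the subgroup.

yes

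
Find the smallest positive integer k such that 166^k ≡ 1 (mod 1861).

930

The order of 166 must divide p − 1 = 1860 = 2^2 · 3 · 5 · 31.
Divisors: 1, 2, 3, 4, 5, 6, 10, 12, 15, 20, 30, 31, 60, 62, 93, 124, 155, 186, 310, 372, 465, 620, 930, 1860.
Check each in increasing order: 166^1 ≡ 166;  166^2 ≡ 1502;  166^3 ≡ 1819;  166^4 ≡ 472;  166^5 ≡ 190;  166^6 ≡ 1764;  166^10 ≡ 741;  166^12 ≡ 104;  166^15 ≡ 1215;  166^20 ≡ 86;  166^30 ≡ 452;  166^31 ≡ 592;  166^60 ≡ 1455;  166^62 ≡ 596;  166^93 ≡ 1103;  166^124 ≡ 1626;  166^155 ≡ 455;  166^186 ≡ 1376;  166^310 ≡ 454;  166^372 ≡ 739;  166^465 ≡ 1860;  166^620 ≡ 1406;  166^930 ≡ 1.
Smallest exponent giving 1 is 930.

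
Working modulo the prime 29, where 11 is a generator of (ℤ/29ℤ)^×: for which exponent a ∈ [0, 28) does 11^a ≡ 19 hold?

25

Successive powers of 11 modulo 29:
  11^0=1  11^1=11  11^2=5  11^3=26  11^4=25  11^5=14
  11^6=9  11^7=12  11^8=16  11^9=2  11^10=22  11^11=10
  11^12=23  11^13=21  11^14=28  11^15=18  11^16=24  11^17=3
  11^18=4  11^19=15  11^20=20  11^21=17  11^22=13  11^23=27
  11^24=7  11^25=19
So 11^25 ≡ 19 (mod 29), giving a = 25.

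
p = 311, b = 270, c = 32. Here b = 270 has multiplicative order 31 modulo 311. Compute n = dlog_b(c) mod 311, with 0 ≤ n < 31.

15

Successive powers of 270 modulo 311:
  270^0=1  270^1=270  270^2=126  270^3=121  270^4=15  270^5=7
  270^6=24  270^7=260  270^8=225  270^9=105  270^10=49  270^11=168
  270^12=265  270^13=20  270^14=113  270^15=32
So 270^15 ≡ 32 (mod 311), giving n = 15.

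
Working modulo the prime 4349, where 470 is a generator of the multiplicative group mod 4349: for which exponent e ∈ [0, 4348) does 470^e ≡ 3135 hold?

Baby-step giant-step with m = ceil(sqrt(4348)) = 66.
Baby table (470^j mod 4349 for j=0..65):
  0:1  1:470  2:3450  3:3672  4:3636  5:4112  6:1684  7:4311
  8:3885  9:3719  10:3981  11:1000  12:308  13:1243  14:1444  15:236
  16:2195  17:937  18:1141  19:1343  20:605  21:1665  22:4079  23:3570
  24:3535  25:132  26:1154  27:3104  28:1965  29:1562  30:3508  31:489
  32:3682  33:3987  34:3820  35:3612  36:1530  37:1515  38:3163  39:3601
  40:709  41:2706  42:1912  43:2746  44:3316  45:1578  46:2330  47:3501
  48:1548  49:1277  50:28  51:113  52:922  53:2789  54:1781  55:2062
  56:3662  57:3285  58:55  59:4105  60:2743  61:1906  62:4275  63:12
  64:1291  65:2259
Giant step factor: 470^(-66) ≡ 3311 (mod 4349).
Scan 3135·3311^i mod 4349 for i = 0, 1, …:
  i=0: 3135   i=1: 3271   i=2: 1271   i=3: 2798
  i=4: 808   i=5: 653   i=6: 630   i=7: 2759
  i=8: 2149   i=9: 375     …   i=38: 3130
  i=39: 4112
Match at i=39, j=5: e = 39·66 + 5 = 2579.

2579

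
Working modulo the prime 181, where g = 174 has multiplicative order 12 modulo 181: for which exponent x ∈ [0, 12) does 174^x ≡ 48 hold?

Successive powers of 174 modulo 181:
  174^0=1  174^1=174  174^2=49  174^3=19  174^4=48
So 174^4 ≡ 48 (mod 181), giving x = 4.

4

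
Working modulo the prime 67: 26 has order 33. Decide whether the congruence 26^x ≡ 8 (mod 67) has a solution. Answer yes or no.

no

8 ∈ ⟨26⟩ iff 8^33 ≡ 1 (mod 67), since |⟨26⟩| = 33.
8^33 mod 67 = 66.
Since 66 ≠ 1, 8 does not lie in the subgroup.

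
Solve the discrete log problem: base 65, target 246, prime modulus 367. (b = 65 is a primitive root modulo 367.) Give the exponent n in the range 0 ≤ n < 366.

65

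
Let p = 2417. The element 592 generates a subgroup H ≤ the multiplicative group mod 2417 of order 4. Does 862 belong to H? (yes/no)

no

⟨592⟩ has order 4; its elements mod 2417 are {1, 592, 1825, 2416}.
862 is not in this set.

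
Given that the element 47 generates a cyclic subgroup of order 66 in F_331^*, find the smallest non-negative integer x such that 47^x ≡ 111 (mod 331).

Baby-step giant-step with m = ceil(sqrt(66)) = 9.
Baby table (47^j mod 331 for j=0..8):
  0:1  1:47  2:223  3:220  4:79  5:72  6:74  7:168
  8:283
Giant step factor: 47^(-9) ≡ 38 (mod 331).
Scan 111·38^i mod 331 for i = 0, 1, …:
  i=0: 111   i=1: 246   i=2: 80   i=3: 61
  i=4: 1
Match at i=4, j=0: x = 4·9 + 0 = 36.

36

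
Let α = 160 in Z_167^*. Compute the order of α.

The order of 160 must divide p − 1 = 166 = 2 · 83.
Divisors: 1, 2, 83, 166.
Check each in increasing order: 160^1 ≡ 160;  160^2 ≡ 49;  160^83 ≡ 166;  160^166 ≡ 1.
Smallest exponent giving 1 is 166.

166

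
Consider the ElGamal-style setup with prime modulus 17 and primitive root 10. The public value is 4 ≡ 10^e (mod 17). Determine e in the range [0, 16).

Successive powers of 10 modulo 17:
  10^0=1  10^1=10  10^2=15  10^3=14  10^4=4
So 10^4 ≡ 4 (mod 17), giving e = 4.

4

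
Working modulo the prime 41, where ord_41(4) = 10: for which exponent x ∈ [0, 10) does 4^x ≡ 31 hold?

9

Successive powers of 4 modulo 41:
  4^0=1  4^1=4  4^2=16  4^3=23  4^4=10  4^5=40
  4^6=37  4^7=25  4^8=18  4^9=31
So 4^9 ≡ 31 (mod 41), giving x = 9.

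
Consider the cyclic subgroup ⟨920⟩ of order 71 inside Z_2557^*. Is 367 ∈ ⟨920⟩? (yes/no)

no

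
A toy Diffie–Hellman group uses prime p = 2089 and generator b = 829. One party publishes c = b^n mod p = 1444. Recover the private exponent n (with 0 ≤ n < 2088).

1194

Baby-step giant-step with m = ceil(sqrt(2088)) = 46.
Baby table (829^j mod 2089 for j=0..45):
  0:1  1:829  2:2049  3:264  4:1600  5:1974  6:759  7:422
  8:975  9:1921  10:691  11:453  12:1606  13:681  14:519  15:2006
  16:130  17:1231  18:1067  19:896  20:1189  21:1762  22:487  23:546
  24:1410  25:1139  26:3  27:398  28:1969  29:792  30:622  31:1744
  32:188  33:1266  34:836  35:1585  36:2073  37:1359  38:640  39:2043
  40:1557  41:1840  42:390  43:1604  44:1112  45:599
Giant step factor: 829^(-46) ≡ 1477 (mod 2089).
Scan 1444·1477^i mod 2089 for i = 0, 1, …:
  i=0: 1444   i=1: 2008   i=2: 1525   i=3: 483
  i=4: 1042   i=5: 1530   i=6: 1601   i=7: 2018
  i=8: 1672   i=9: 346     …   i=24: 1582
  i=25: 1112
Match at i=25, j=44: n = 25·46 + 44 = 1194.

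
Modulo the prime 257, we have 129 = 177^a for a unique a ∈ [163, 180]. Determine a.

176

Compute 177^163 mod 257 = 33, then multiply by 177 repeatedly:
  177^163=33  177^164=187  177^165=203  177^166=208  177^167=65
  177^168=197  177^169=174  177^170=215  177^171=19  177^172=22
  177^173=39  177^174=221  177^175=53  177^176=129
Found 129 at exponent 176.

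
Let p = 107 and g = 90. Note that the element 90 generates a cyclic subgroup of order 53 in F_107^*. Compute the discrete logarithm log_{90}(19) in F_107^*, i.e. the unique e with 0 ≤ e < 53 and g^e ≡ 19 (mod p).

Baby-step giant-step with m = ceil(sqrt(53)) = 8.
Baby table (90^j mod 107 for j=0..7):
  0:1  1:90  2:75  3:9  4:61  5:33  6:81  7:14
Giant step factor: 90^(-8) ≡ 49 (mod 107).
Scan 19·49^i mod 107 for i = 0, 1, …:
  i=0: 19   i=1: 75
Match at i=1, j=2: e = 1·8 + 2 = 10.

10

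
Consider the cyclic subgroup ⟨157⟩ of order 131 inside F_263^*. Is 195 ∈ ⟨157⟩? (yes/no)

no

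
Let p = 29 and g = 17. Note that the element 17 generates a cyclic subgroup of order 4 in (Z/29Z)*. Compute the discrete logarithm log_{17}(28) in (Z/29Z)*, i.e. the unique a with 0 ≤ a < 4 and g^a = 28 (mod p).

2

Successive powers of 17 modulo 29:
  17^0=1  17^1=17  17^2=28
So 17^2 ≡ 28 (mod 29), giving a = 2.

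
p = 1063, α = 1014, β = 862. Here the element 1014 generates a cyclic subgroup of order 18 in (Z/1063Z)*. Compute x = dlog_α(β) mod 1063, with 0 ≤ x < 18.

16

Successive powers of 1014 modulo 1063:
  1014^0=1  1014^1=1014  1014^2=275  1014^3=344  1014^4=152  1014^5=1056
  1014^6=343  1014^7=201  1014^8=781  1014^9=1062  1014^10=49  1014^11=788
  1014^12=719  1014^13=911  1014^14=7  1014^15=720  1014^16=862
So 1014^16 ≡ 862 (mod 1063), giving x = 16.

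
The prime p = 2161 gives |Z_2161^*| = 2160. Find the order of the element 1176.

The order of 1176 must divide p − 1 = 2160 = 2^4 · 3^3 · 5.
Divisors: 1, 2, 3, 4, 5, 6, 8, 9, 10, 12, 15, 16, 18, 20, 24, 27, 30, 36, 40, 45, 48, 54, 60, 72, 80, 90, 108, 120, 135, 144, 180, 216, 240, 270, 360, 432, 540, 720, 1080, 2160.
Check each in increasing order: 1176^1 ≡ 1176;  1176^2 ≡ 2097;  1176^3 ≡ 371;  1176^4 ≡ 1935;  1176^5 ≡ 27;  1176^6 ≡ 1498;  1176^8 ≡ 1373;  1176^9 ≡ 381;  1176^10 ≡ 729;  1176^12 ≡ 886;  1176^15 ≡ 234;  1176^16 ≡ 737;  1176^18 ≡ 374;  1176^20 ≡ 1996;  1176^24 ≡ 553;  1176^27 ≡ 2029;  1176^30 ≡ 731;  1176^36 ≡ 1572;  1176^40 ≡ 1293;  1176^45 ≡ 335;  1176^48 ≡ 1108;  1176^54 ≡ 136;  1176^60 ≡ 594;  1176^72 ≡ 1161;  1176^80 ≡ 1396;  1176^90 ≡ 2014;  1176^108 ≡ 1208;  1176^120 ≡ 593;  1176^135 ≡ 458;  1176^144 ≡ 1618;  1176^180 ≡ 2160;  1176^216 ≡ 589;  1176^240 ≡ 1567;  1176^270 ≡ 147;  1176^360 ≡ 1.
Smallest exponent giving 1 is 360.

360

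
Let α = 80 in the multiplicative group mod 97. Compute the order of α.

96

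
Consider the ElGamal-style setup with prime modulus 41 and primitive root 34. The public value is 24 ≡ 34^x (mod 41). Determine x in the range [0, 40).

Successive powers of 34 modulo 41:
  34^0=1  34^1=34  34^2=8  34^3=26  34^4=23  34^5=3
  34^6=20  34^7=24
So 34^7 ≡ 24 (mod 41), giving x = 7.

7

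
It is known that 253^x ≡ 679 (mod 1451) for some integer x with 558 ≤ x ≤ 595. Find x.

577

Compute 253^558 mod 1451 = 865, then multiply by 253 repeatedly:
  253^558=865  253^559=1195  253^560=527  253^561=1290  253^562=1346
  253^563=1004  253^564=87  253^565=246  253^566=1296  253^567=1413
  253^568=543  253^569=985  253^570=1084  253^571=13  253^572=387
  253^573=694  253^574=11  253^575=1332  253^576=364  253^577=679
Found 679 at exponent 577.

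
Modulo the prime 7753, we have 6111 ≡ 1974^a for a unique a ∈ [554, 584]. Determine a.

Compute 1974^554 mod 7753 = 339, then multiply by 1974 repeatedly:
  1974^554=339  1974^555=2428  1974^556=1518  1974^557=3874  1974^558=2818
  1974^559=3831  1974^560=3219  1974^561=4599  1974^562=7416  1974^563=1520
  1974^564=69  1974^565=4405  1974^566=4357  1974^567=2641  1974^568=3318
  1974^569=6200  1974^570=4566  1974^571=4298  1974^572=2470  1974^573=6896
  1974^574=6189  1974^575=6111
Found 6111 at exponent 575.

575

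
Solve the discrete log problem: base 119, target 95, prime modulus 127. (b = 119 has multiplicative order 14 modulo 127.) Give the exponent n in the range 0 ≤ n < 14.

Successive powers of 119 modulo 127:
  119^0=1  119^1=119  119^2=64  119^3=123  119^4=32  119^5=125
  119^6=16  119^7=126  119^8=8  119^9=63  119^10=4  119^11=95
So 119^11 ≡ 95 (mod 127), giving n = 11.

11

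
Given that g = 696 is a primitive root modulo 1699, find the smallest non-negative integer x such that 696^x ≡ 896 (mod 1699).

91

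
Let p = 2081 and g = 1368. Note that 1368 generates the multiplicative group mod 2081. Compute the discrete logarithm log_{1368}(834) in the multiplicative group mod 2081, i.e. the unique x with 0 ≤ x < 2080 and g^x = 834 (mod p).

1810

Baby-step giant-step with m = ceil(sqrt(2080)) = 46.
Baby table (1368^j mod 2081 for j=0..45):
  0:1  1:1368  2:605  3:1483  4:1850  5:304  6:1753  7:792
  8:1336  9:530  10:852  11:176  12:1453  13:349  14:883  15:964
  16:1479  17:540  18:2046  19:2064  20:1716  21:120  22:1842  23:1846
  24:1075  25:1414  26:1103  27:179  28:1395  29:83  30:1170  31:271
  32:310  33:1637  34:260  35:1910  36:1225  37:595  38:289  39:2043
  40:41  41:1982  42:1914  43:454  44:934  45:2059
Giant step factor: 1368^(-46) ≡ 1352 (mod 2081).
Scan 834·1352^i mod 2081 for i = 0, 1, …:
  i=0: 834   i=1: 1747   i=2: 9   i=3: 1763
  i=4: 831   i=5: 1853   i=6: 1813   i=7: 1839
  i=8: 1614   i=9: 1240     …   i=38: 606
  i=39: 1479
Match at i=39, j=16: x = 39·46 + 16 = 1810.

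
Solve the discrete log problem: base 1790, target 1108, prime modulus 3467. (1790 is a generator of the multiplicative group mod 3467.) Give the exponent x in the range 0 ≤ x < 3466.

1869

Baby-step giant-step with m = ceil(sqrt(3466)) = 59.
Baby table (1790^j mod 3467 for j=0..58):
  0:1  1:1790  2:592  3:2245  4:297  5:1179  6:2474  7:1101
  8:1534  9:3463  10:3241  11:1099  12:1421  13:2279  14:2218  15:505
  16:2530  17:798  18:16  19:904  20:2538  21:1250  22:1285  23:1529
  24:1447  25:281  26:275  27:3403  28:3318  29:249  30:1934  31:1794
  32:818  33:1146  34:2343  35:2367  36:256  37:596  38:2471  39:2665
  40:3225  41:195  42:2350  43:1029  44:933  45:2443  46:1083  47:517
  48:3208  49:968  50:2687  51:1001  52:2818  53:3202  54:629  55:2602
  56:1399  57:1036  58:3062
Giant step factor: 1790^(-59) ≡ 2308 (mod 3467).
Scan 1108·2308^i mod 3467 for i = 0, 1, …:
  i=0: 1108   i=1: 2085   i=2: 3451   i=3: 1209
  i=4: 2904   i=5: 721   i=6: 3375   i=7: 2618
  i=8: 2830   i=9: 3279     …   i=30: 766
  i=31: 3225
Match at i=31, j=40: x = 31·59 + 40 = 1869.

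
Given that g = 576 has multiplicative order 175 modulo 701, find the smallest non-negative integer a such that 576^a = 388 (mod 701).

36

Baby-step giant-step with m = ceil(sqrt(175)) = 14.
Baby table (576^j mod 701 for j=0..13):
  0:1  1:576  2:203  3:562  4:551  5:524  6:394  7:521
  8:68  9:613  10:485  11:362  12:315  13:582
Giant step factor: 576^(-14) ≡ 569 (mod 701).
Scan 388·569^i mod 701 for i = 0, 1, …:
  i=0: 388   i=1: 658   i=2: 68
Match at i=2, j=8: a = 2·14 + 8 = 36.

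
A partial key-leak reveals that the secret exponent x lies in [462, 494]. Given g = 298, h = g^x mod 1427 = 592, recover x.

480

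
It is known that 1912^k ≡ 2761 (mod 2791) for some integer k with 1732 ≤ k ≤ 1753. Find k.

1750

Compute 1912^1732 mod 2791 = 881, then multiply by 1912 repeatedly:
  1912^1732=881  1912^1733=1499  1912^1734=2522  1912^1735=2007  1912^1736=2550
  1912^1737=2514  1912^1738=666  1912^1739=696  1912^1740=2236  1912^1741=2211
  1912^1742=1858  1912^1743=2344  1912^1744=2173  1912^1745=1768  1912^1746=515
  1912^1747=2248  1912^1748=36  1912^1749=1848  1912^1750=2761
Found 2761 at exponent 1750.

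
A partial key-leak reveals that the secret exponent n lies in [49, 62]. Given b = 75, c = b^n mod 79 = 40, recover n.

58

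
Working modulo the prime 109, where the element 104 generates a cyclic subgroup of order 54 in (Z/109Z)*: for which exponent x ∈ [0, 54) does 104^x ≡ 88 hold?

41

Baby-step giant-step with m = ceil(sqrt(54)) = 8.
Baby table (104^j mod 109 for j=0..7):
  0:1  1:104  2:25  3:93  4:80  5:36  6:38  7:28
Giant step factor: 104^(-8) ≡ 7 (mod 109).
Scan 88·7^i mod 109 for i = 0, 1, …:
  i=0: 88   i=1: 71   i=2: 61   i=3: 100
  i=4: 46   i=5: 104
Match at i=5, j=1: x = 5·8 + 1 = 41.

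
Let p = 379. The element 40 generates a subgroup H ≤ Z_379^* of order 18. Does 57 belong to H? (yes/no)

57 ∈ ⟨40⟩ iff 57^18 ≡ 1 (mod 379), since |⟨40⟩| = 18.
57^18 mod 379 = 195.
Since 195 ≠ 1, 57 does not lie in the subgroup.

no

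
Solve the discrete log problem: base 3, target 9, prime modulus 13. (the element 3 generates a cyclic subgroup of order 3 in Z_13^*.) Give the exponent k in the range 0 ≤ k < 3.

2

Successive powers of 3 modulo 13:
  3^0=1  3^1=3  3^2=9
So 3^2 ≡ 9 (mod 13), giving k = 2.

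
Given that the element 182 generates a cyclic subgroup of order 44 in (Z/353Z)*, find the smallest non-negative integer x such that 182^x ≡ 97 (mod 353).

6

Baby-step giant-step with m = ceil(sqrt(44)) = 7.
Baby table (182^j mod 353 for j=0..6):
  0:1  1:182  2:295  3:34  4:187  5:146  6:97
Giant step factor: 182^(-7) ≡ 265 (mod 353).
Scan 97·265^i mod 353 for i = 0, 1, …:
  i=0: 97
Match at i=0, j=6: x = 0·7 + 6 = 6.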